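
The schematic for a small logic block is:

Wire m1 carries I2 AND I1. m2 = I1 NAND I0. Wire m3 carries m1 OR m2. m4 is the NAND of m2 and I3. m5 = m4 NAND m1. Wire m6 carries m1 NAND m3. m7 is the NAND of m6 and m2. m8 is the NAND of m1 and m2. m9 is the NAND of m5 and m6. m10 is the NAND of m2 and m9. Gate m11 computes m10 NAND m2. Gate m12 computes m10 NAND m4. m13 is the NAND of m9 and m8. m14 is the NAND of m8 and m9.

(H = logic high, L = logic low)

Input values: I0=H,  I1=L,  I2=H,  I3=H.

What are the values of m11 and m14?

m11 = L; m14 = H

m1 = I2 AND I1 = H AND L = L
m2 = I1 NAND I0 = L NAND H = H
m3 = m1 OR m2 = L OR H = H
m4 = m2 NAND I3 = H NAND H = L
m5 = m4 NAND m1 = L NAND L = H
m6 = m1 NAND m3 = L NAND H = H
m8 = m1 NAND m2 = L NAND H = H
m9 = m5 NAND m6 = H NAND H = L
m10 = m2 NAND m9 = H NAND L = H
m11 = m10 NAND m2 = H NAND H = L
m14 = m8 NAND m9 = H NAND L = H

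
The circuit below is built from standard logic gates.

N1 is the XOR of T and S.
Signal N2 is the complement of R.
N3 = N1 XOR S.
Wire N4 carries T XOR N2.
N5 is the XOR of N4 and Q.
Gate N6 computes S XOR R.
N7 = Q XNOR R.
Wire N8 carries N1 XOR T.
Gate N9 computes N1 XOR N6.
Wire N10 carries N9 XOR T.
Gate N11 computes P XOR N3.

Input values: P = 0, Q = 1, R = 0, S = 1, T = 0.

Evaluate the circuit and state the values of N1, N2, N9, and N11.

N1 = T XOR S = 0 XOR 1 = 1
N2 = NOT R = NOT 0 = 1
N3 = N1 XOR S = 1 XOR 1 = 0
N6 = S XOR R = 1 XOR 0 = 1
N9 = N1 XOR N6 = 1 XOR 1 = 0
N11 = P XOR N3 = 0 XOR 0 = 0

N1 = 1, N2 = 1, N9 = 0, N11 = 0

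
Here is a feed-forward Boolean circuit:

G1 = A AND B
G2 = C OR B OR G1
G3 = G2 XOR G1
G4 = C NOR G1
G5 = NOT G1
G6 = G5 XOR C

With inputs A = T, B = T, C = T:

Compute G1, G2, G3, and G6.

G1 = A AND B = T AND T = T
G2 = C OR B OR G1 = T OR T OR T = T
G3 = G2 XOR G1 = T XOR T = F
G5 = NOT G1 = NOT T = F
G6 = G5 XOR C = F XOR T = T

G1 = T  G2 = T  G3 = F  G6 = T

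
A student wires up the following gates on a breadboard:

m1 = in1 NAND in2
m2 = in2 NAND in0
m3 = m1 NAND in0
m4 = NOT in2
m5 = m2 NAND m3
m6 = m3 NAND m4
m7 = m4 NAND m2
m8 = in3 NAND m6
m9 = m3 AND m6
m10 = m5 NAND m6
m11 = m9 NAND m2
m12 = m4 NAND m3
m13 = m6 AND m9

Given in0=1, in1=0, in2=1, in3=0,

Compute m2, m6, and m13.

m2 = 0; m6 = 1; m13 = 0

m1 = in1 NAND in2 = 0 NAND 1 = 1
m2 = in2 NAND in0 = 1 NAND 1 = 0
m3 = m1 NAND in0 = 1 NAND 1 = 0
m4 = NOT in2 = NOT 1 = 0
m6 = m3 NAND m4 = 0 NAND 0 = 1
m9 = m3 AND m6 = 0 AND 1 = 0
m13 = m6 AND m9 = 1 AND 0 = 0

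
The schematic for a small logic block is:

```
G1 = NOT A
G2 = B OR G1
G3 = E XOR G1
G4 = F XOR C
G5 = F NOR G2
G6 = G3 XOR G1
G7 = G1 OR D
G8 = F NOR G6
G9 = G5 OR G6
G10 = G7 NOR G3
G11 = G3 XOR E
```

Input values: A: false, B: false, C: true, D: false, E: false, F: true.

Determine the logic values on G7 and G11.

G7 = true, G11 = true

G1 = NOT A = NOT false = true
G3 = E XOR G1 = false XOR true = true
G7 = G1 OR D = true OR false = true
G11 = G3 XOR E = true XOR false = true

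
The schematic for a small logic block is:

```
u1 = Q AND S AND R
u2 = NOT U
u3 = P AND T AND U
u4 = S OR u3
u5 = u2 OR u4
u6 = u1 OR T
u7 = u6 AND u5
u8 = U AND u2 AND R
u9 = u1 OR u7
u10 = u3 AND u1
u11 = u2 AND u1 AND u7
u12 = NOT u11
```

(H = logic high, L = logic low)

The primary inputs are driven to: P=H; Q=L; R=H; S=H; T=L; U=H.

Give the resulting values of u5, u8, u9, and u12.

u5 = H, u8 = L, u9 = L, u12 = H

u1 = Q AND S AND R = L AND H AND H = L
u2 = NOT U = NOT H = L
u3 = P AND T AND U = H AND L AND H = L
u4 = S OR u3 = H OR L = H
u5 = u2 OR u4 = L OR H = H
u6 = u1 OR T = L OR L = L
u7 = u6 AND u5 = L AND H = L
u8 = U AND u2 AND R = H AND L AND H = L
u9 = u1 OR u7 = L OR L = L
u11 = u2 AND u1 AND u7 = L AND L AND L = L
u12 = NOT u11 = NOT L = H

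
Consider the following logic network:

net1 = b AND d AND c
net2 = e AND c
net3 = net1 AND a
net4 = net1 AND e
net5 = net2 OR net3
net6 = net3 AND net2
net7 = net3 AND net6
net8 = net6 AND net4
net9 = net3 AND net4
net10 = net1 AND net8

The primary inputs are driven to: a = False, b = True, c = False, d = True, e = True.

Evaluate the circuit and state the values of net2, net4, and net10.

net1 = b AND d AND c = True AND True AND False = False
net2 = e AND c = True AND False = False
net3 = net1 AND a = False AND False = False
net4 = net1 AND e = False AND True = False
net6 = net3 AND net2 = False AND False = False
net8 = net6 AND net4 = False AND False = False
net10 = net1 AND net8 = False AND False = False

net2 = False, net4 = False, net10 = False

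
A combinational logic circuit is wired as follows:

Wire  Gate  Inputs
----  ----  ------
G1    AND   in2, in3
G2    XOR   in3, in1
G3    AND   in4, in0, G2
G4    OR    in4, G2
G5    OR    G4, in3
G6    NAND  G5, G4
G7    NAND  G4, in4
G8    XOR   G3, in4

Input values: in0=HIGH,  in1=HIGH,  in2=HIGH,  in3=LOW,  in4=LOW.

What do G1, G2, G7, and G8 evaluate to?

G1 = in2 AND in3 = HIGH AND LOW = LOW
G2 = in3 XOR in1 = LOW XOR HIGH = HIGH
G3 = in4 AND in0 AND G2 = LOW AND HIGH AND HIGH = LOW
G4 = in4 OR G2 = LOW OR HIGH = HIGH
G7 = G4 NAND in4 = HIGH NAND LOW = HIGH
G8 = G3 XOR in4 = LOW XOR LOW = LOW

G1 = LOW; G2 = HIGH; G7 = HIGH; G8 = LOW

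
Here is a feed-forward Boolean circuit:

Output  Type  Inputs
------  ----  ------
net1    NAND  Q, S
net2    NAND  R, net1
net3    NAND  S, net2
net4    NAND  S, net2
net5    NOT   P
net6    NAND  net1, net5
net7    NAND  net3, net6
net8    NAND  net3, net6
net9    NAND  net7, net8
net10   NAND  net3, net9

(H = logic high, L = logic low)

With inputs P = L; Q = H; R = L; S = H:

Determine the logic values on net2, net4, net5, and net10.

net1 = Q NAND S = H NAND H = L
net2 = R NAND net1 = L NAND L = H
net3 = S NAND net2 = H NAND H = L
net4 = S NAND net2 = H NAND H = L
net5 = NOT P = NOT L = H
net6 = net1 NAND net5 = L NAND H = H
net7 = net3 NAND net6 = L NAND H = H
net8 = net3 NAND net6 = L NAND H = H
net9 = net7 NAND net8 = H NAND H = L
net10 = net3 NAND net9 = L NAND L = H

net2 = H  net4 = L  net5 = H  net10 = H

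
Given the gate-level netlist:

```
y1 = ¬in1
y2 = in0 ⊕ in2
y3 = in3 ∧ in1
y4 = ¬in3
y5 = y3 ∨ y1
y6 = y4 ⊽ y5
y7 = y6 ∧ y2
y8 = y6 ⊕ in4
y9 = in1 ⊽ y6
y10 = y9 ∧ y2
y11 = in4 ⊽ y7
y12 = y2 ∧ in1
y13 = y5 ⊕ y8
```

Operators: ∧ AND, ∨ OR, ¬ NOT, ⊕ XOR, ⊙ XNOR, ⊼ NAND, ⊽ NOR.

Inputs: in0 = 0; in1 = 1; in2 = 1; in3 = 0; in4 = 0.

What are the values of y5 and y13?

y5 = 0; y13 = 0

y1 = NOT in1 = NOT 1 = 0
y3 = in3 AND in1 = 0 AND 1 = 0
y4 = NOT in3 = NOT 0 = 1
y5 = y3 OR y1 = 0 OR 0 = 0
y6 = y4 NOR y5 = 1 NOR 0 = 0
y8 = y6 XOR in4 = 0 XOR 0 = 0
y13 = y5 XOR y8 = 0 XOR 0 = 0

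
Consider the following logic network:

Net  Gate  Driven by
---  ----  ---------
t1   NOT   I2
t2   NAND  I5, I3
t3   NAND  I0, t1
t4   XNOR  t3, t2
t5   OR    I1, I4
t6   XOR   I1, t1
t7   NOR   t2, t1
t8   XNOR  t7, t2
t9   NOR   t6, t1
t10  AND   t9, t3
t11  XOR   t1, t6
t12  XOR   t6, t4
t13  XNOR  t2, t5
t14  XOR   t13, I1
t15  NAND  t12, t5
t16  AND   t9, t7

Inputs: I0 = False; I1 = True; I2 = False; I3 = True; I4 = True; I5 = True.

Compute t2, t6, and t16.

t2 = False  t6 = False  t16 = False

t1 = NOT I2 = NOT False = True
t2 = I5 NAND I3 = True NAND True = False
t6 = I1 XOR t1 = True XOR True = False
t7 = t2 NOR t1 = False NOR True = False
t9 = t6 NOR t1 = False NOR True = False
t16 = t9 AND t7 = False AND False = False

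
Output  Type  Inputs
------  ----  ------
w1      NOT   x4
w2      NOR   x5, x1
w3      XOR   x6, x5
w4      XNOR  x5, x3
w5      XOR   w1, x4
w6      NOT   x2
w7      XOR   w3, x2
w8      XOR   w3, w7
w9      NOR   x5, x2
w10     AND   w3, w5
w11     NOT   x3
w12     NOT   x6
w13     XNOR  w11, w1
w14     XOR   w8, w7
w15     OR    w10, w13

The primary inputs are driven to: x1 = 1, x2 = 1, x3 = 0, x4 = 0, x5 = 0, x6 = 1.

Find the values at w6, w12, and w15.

w1 = NOT x4 = NOT 0 = 1
w3 = x6 XOR x5 = 1 XOR 0 = 1
w5 = w1 XOR x4 = 1 XOR 0 = 1
w6 = NOT x2 = NOT 1 = 0
w10 = w3 AND w5 = 1 AND 1 = 1
w11 = NOT x3 = NOT 0 = 1
w12 = NOT x6 = NOT 1 = 0
w13 = w11 XNOR w1 = 1 XNOR 1 = 1
w15 = w10 OR w13 = 1 OR 1 = 1

w6 = 0, w12 = 0, w15 = 1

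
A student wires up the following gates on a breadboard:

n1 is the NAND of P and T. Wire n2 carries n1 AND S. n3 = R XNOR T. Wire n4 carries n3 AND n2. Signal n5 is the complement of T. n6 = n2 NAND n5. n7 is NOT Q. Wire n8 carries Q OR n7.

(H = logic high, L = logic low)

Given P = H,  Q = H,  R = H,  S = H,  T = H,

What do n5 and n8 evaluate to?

n5 = L, n8 = H

n5 = NOT T = NOT H = L
n7 = NOT Q = NOT H = L
n8 = Q OR n7 = H OR L = H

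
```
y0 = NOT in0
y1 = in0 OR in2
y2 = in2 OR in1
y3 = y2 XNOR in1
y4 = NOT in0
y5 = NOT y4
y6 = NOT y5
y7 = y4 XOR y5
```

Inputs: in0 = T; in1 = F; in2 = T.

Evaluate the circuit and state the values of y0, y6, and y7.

y0 = NOT in0 = NOT T = F
y4 = NOT in0 = NOT T = F
y5 = NOT y4 = NOT F = T
y6 = NOT y5 = NOT T = F
y7 = y4 XOR y5 = F XOR T = T

y0 = F; y6 = F; y7 = T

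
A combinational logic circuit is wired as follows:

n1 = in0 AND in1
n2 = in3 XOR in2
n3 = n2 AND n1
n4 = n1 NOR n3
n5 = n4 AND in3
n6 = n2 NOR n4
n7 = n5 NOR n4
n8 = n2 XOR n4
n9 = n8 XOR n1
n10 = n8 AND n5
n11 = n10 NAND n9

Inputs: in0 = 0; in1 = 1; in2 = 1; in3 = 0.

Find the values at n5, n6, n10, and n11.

n5 = 0, n6 = 0, n10 = 0, n11 = 1

n1 = in0 AND in1 = 0 AND 1 = 0
n2 = in3 XOR in2 = 0 XOR 1 = 1
n3 = n2 AND n1 = 1 AND 0 = 0
n4 = n1 NOR n3 = 0 NOR 0 = 1
n5 = n4 AND in3 = 1 AND 0 = 0
n6 = n2 NOR n4 = 1 NOR 1 = 0
n8 = n2 XOR n4 = 1 XOR 1 = 0
n9 = n8 XOR n1 = 0 XOR 0 = 0
n10 = n8 AND n5 = 0 AND 0 = 0
n11 = n10 NAND n9 = 0 NAND 0 = 1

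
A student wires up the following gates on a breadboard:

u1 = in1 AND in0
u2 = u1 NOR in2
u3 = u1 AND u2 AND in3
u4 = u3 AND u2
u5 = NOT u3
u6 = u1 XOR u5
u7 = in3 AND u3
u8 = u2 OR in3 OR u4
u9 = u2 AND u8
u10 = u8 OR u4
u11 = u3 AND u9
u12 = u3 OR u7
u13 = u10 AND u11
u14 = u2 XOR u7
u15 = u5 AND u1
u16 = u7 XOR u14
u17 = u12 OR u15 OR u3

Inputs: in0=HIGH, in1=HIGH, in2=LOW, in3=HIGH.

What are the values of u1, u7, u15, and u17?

u1 = HIGH; u7 = LOW; u15 = HIGH; u17 = HIGH

u1 = in1 AND in0 = HIGH AND HIGH = HIGH
u2 = u1 NOR in2 = HIGH NOR LOW = LOW
u3 = u1 AND u2 AND in3 = HIGH AND LOW AND HIGH = LOW
u5 = NOT u3 = NOT LOW = HIGH
u7 = in3 AND u3 = HIGH AND LOW = LOW
u12 = u3 OR u7 = LOW OR LOW = LOW
u15 = u5 AND u1 = HIGH AND HIGH = HIGH
u17 = u12 OR u15 OR u3 = LOW OR HIGH OR LOW = HIGH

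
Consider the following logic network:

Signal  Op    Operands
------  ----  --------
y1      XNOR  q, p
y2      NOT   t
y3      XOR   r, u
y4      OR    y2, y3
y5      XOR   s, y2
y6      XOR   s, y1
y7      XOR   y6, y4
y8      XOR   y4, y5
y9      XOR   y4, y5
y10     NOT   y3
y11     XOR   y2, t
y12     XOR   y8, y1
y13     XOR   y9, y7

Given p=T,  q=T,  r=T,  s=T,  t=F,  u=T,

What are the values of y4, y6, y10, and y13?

y1 = q XNOR p = T XNOR T = T
y2 = NOT t = NOT F = T
y3 = r XOR u = T XOR T = F
y4 = y2 OR y3 = T OR F = T
y5 = s XOR y2 = T XOR T = F
y6 = s XOR y1 = T XOR T = F
y7 = y6 XOR y4 = F XOR T = T
y9 = y4 XOR y5 = T XOR F = T
y10 = NOT y3 = NOT F = T
y13 = y9 XOR y7 = T XOR T = F

y4 = T  y6 = F  y10 = T  y13 = F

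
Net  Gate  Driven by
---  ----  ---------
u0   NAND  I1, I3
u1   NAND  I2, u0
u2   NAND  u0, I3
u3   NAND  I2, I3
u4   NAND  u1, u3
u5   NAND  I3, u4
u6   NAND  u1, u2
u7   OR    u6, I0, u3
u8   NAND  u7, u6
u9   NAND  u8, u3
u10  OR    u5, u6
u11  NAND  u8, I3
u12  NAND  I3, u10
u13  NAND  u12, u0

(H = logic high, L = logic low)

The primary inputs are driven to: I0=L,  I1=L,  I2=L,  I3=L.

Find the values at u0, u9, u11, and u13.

u0 = H; u9 = L; u11 = H; u13 = L

u0 = I1 NAND I3 = L NAND L = H
u1 = I2 NAND u0 = L NAND H = H
u2 = u0 NAND I3 = H NAND L = H
u3 = I2 NAND I3 = L NAND L = H
u4 = u1 NAND u3 = H NAND H = L
u5 = I3 NAND u4 = L NAND L = H
u6 = u1 NAND u2 = H NAND H = L
u7 = u6 OR I0 OR u3 = L OR L OR H = H
u8 = u7 NAND u6 = H NAND L = H
u9 = u8 NAND u3 = H NAND H = L
u10 = u5 OR u6 = H OR L = H
u11 = u8 NAND I3 = H NAND L = H
u12 = I3 NAND u10 = L NAND H = H
u13 = u12 NAND u0 = H NAND H = L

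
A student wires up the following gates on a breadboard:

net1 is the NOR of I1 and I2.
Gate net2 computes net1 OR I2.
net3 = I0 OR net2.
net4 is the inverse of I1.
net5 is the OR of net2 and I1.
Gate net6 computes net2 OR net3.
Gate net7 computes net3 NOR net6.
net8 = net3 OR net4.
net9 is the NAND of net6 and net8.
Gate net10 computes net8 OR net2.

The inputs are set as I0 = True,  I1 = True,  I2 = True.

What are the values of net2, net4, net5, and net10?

net1 = I1 NOR I2 = True NOR True = False
net2 = net1 OR I2 = False OR True = True
net3 = I0 OR net2 = True OR True = True
net4 = NOT I1 = NOT True = False
net5 = net2 OR I1 = True OR True = True
net8 = net3 OR net4 = True OR False = True
net10 = net8 OR net2 = True OR True = True

net2 = True; net4 = False; net5 = True; net10 = True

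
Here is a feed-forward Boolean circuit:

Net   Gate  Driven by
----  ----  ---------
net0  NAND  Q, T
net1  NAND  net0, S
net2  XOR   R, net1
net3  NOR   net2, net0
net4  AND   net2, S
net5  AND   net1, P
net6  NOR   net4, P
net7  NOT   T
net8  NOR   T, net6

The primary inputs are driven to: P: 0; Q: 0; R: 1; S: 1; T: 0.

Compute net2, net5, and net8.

net0 = Q NAND T = 0 NAND 0 = 1
net1 = net0 NAND S = 1 NAND 1 = 0
net2 = R XOR net1 = 1 XOR 0 = 1
net4 = net2 AND S = 1 AND 1 = 1
net5 = net1 AND P = 0 AND 0 = 0
net6 = net4 NOR P = 1 NOR 0 = 0
net8 = T NOR net6 = 0 NOR 0 = 1

net2 = 1; net5 = 0; net8 = 1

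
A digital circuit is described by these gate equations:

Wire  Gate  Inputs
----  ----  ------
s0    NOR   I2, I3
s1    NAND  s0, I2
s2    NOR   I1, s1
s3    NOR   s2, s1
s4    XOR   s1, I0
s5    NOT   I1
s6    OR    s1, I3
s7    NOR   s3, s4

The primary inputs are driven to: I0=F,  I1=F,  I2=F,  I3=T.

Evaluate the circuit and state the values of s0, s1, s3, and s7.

s0 = I2 NOR I3 = F NOR T = F
s1 = s0 NAND I2 = F NAND F = T
s2 = I1 NOR s1 = F NOR T = F
s3 = s2 NOR s1 = F NOR T = F
s4 = s1 XOR I0 = T XOR F = T
s7 = s3 NOR s4 = F NOR T = F

s0 = F; s1 = T; s3 = F; s7 = F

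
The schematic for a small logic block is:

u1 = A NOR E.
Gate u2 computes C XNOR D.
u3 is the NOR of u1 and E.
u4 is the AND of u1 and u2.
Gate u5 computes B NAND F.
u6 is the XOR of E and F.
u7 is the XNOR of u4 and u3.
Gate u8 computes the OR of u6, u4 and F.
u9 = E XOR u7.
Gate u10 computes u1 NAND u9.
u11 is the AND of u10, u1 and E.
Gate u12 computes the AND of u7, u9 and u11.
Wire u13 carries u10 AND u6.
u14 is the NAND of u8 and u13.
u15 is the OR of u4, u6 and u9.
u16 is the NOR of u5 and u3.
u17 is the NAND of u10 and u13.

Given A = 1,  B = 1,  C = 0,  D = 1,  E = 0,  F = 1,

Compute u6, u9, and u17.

u1 = A NOR E = 1 NOR 0 = 0
u2 = C XNOR D = 0 XNOR 1 = 0
u3 = u1 NOR E = 0 NOR 0 = 1
u4 = u1 AND u2 = 0 AND 0 = 0
u6 = E XOR F = 0 XOR 1 = 1
u7 = u4 XNOR u3 = 0 XNOR 1 = 0
u9 = E XOR u7 = 0 XOR 0 = 0
u10 = u1 NAND u9 = 0 NAND 0 = 1
u13 = u10 AND u6 = 1 AND 1 = 1
u17 = u10 NAND u13 = 1 NAND 1 = 0

u6 = 1  u9 = 0  u17 = 0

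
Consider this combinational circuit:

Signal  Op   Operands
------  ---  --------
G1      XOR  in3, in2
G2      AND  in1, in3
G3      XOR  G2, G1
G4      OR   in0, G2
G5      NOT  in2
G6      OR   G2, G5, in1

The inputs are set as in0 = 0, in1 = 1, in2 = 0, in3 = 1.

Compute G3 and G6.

G3 = 0, G6 = 1

G1 = in3 XOR in2 = 1 XOR 0 = 1
G2 = in1 AND in3 = 1 AND 1 = 1
G3 = G2 XOR G1 = 1 XOR 1 = 0
G5 = NOT in2 = NOT 0 = 1
G6 = G2 OR G5 OR in1 = 1 OR 1 OR 1 = 1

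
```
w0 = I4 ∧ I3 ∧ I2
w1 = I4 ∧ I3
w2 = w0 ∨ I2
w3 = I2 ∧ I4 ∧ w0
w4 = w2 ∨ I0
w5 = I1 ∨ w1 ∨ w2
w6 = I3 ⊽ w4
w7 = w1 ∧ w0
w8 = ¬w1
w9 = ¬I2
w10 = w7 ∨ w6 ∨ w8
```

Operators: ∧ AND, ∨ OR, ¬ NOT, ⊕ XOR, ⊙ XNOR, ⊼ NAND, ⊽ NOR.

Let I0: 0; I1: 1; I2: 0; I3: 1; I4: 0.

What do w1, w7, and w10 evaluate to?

w1 = 0; w7 = 0; w10 = 1

w0 = I4 AND I3 AND I2 = 0 AND 1 AND 0 = 0
w1 = I4 AND I3 = 0 AND 1 = 0
w2 = w0 OR I2 = 0 OR 0 = 0
w4 = w2 OR I0 = 0 OR 0 = 0
w6 = I3 NOR w4 = 1 NOR 0 = 0
w7 = w1 AND w0 = 0 AND 0 = 0
w8 = NOT w1 = NOT 0 = 1
w10 = w7 OR w6 OR w8 = 0 OR 0 OR 1 = 1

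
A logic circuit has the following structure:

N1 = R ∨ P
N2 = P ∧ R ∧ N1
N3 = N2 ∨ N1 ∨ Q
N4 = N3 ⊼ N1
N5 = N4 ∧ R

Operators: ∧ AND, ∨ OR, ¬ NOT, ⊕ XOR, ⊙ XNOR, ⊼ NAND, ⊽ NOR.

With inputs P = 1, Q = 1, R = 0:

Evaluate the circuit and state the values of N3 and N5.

N3 = 1; N5 = 0

N1 = R OR P = 0 OR 1 = 1
N2 = P AND R AND N1 = 1 AND 0 AND 1 = 0
N3 = N2 OR N1 OR Q = 0 OR 1 OR 1 = 1
N4 = N3 NAND N1 = 1 NAND 1 = 0
N5 = N4 AND R = 0 AND 0 = 0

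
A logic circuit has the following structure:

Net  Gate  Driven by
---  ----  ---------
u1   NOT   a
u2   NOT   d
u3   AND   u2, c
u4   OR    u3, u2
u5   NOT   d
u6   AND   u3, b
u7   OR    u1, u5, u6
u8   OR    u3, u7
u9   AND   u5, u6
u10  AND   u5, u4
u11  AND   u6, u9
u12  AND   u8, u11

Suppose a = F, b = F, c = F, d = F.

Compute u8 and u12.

u1 = NOT a = NOT F = T
u2 = NOT d = NOT F = T
u3 = u2 AND c = T AND F = F
u5 = NOT d = NOT F = T
u6 = u3 AND b = F AND F = F
u7 = u1 OR u5 OR u6 = T OR T OR F = T
u8 = u3 OR u7 = F OR T = T
u9 = u5 AND u6 = T AND F = F
u11 = u6 AND u9 = F AND F = F
u12 = u8 AND u11 = T AND F = F

u8 = T  u12 = F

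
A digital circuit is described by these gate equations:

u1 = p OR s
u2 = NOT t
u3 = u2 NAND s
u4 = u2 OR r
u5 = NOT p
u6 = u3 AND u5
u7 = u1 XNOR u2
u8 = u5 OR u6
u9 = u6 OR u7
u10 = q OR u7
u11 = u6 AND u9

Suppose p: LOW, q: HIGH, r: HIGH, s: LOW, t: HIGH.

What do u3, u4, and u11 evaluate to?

u1 = p OR s = LOW OR LOW = LOW
u2 = NOT t = NOT HIGH = LOW
u3 = u2 NAND s = LOW NAND LOW = HIGH
u4 = u2 OR r = LOW OR HIGH = HIGH
u5 = NOT p = NOT LOW = HIGH
u6 = u3 AND u5 = HIGH AND HIGH = HIGH
u7 = u1 XNOR u2 = LOW XNOR LOW = HIGH
u9 = u6 OR u7 = HIGH OR HIGH = HIGH
u11 = u6 AND u9 = HIGH AND HIGH = HIGH

u3 = HIGH, u4 = HIGH, u11 = HIGH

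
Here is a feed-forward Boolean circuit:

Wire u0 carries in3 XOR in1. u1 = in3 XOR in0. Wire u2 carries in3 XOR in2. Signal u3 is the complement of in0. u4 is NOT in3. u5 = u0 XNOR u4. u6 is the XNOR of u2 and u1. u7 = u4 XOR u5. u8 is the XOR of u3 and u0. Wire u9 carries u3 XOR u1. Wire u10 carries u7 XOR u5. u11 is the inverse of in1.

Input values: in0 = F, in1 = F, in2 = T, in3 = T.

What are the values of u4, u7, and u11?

u4 = F, u7 = F, u11 = T

u0 = in3 XOR in1 = T XOR F = T
u4 = NOT in3 = NOT T = F
u5 = u0 XNOR u4 = T XNOR F = F
u7 = u4 XOR u5 = F XOR F = F
u11 = NOT in1 = NOT F = T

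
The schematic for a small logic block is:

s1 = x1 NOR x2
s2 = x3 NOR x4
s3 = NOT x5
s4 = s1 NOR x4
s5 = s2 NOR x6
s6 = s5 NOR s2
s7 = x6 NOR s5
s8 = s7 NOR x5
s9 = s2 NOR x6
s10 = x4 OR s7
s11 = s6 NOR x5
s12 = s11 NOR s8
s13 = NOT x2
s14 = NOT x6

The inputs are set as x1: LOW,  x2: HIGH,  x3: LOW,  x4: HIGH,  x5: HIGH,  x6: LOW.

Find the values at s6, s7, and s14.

s6 = LOW, s7 = LOW, s14 = HIGH

s2 = x3 NOR x4 = LOW NOR HIGH = LOW
s5 = s2 NOR x6 = LOW NOR LOW = HIGH
s6 = s5 NOR s2 = HIGH NOR LOW = LOW
s7 = x6 NOR s5 = LOW NOR HIGH = LOW
s14 = NOT x6 = NOT LOW = HIGH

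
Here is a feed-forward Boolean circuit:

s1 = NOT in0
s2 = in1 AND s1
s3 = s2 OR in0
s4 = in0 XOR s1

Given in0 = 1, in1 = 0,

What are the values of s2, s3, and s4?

s2 = 0, s3 = 1, s4 = 1

s1 = NOT in0 = NOT 1 = 0
s2 = in1 AND s1 = 0 AND 0 = 0
s3 = s2 OR in0 = 0 OR 1 = 1
s4 = in0 XOR s1 = 1 XOR 0 = 1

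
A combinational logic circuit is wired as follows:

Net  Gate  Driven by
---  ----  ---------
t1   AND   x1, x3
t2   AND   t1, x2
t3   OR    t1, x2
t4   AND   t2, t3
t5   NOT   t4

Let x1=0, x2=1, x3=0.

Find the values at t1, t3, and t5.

t1 = 0; t3 = 1; t5 = 1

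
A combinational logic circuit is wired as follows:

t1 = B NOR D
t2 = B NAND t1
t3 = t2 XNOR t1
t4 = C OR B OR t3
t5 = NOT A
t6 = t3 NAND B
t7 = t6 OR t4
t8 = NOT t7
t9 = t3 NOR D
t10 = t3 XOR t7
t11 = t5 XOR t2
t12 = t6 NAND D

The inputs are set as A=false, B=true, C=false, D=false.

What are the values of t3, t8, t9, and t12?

t3 = false; t8 = false; t9 = true; t12 = true

t1 = B NOR D = true NOR false = false
t2 = B NAND t1 = true NAND false = true
t3 = t2 XNOR t1 = true XNOR false = false
t4 = C OR B OR t3 = false OR true OR false = true
t6 = t3 NAND B = false NAND true = true
t7 = t6 OR t4 = true OR true = true
t8 = NOT t7 = NOT true = false
t9 = t3 NOR D = false NOR false = true
t12 = t6 NAND D = true NAND false = true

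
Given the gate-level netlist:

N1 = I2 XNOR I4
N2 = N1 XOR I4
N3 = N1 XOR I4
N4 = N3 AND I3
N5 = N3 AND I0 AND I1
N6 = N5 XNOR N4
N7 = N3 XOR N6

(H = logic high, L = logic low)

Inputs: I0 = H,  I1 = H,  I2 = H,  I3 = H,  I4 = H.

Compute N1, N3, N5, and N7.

N1 = I2 XNOR I4 = H XNOR H = H
N3 = N1 XOR I4 = H XOR H = L
N4 = N3 AND I3 = L AND H = L
N5 = N3 AND I0 AND I1 = L AND H AND H = L
N6 = N5 XNOR N4 = L XNOR L = H
N7 = N3 XOR N6 = L XOR H = H

N1 = H, N3 = L, N5 = L, N7 = H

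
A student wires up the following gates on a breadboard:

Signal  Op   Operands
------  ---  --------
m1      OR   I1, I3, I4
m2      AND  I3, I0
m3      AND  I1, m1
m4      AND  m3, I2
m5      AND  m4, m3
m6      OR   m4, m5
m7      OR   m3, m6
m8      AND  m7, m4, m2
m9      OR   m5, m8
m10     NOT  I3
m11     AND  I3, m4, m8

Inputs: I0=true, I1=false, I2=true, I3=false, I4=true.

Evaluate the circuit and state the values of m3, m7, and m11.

m1 = I1 OR I3 OR I4 = false OR false OR true = true
m2 = I3 AND I0 = false AND true = false
m3 = I1 AND m1 = false AND true = false
m4 = m3 AND I2 = false AND true = false
m5 = m4 AND m3 = false AND false = false
m6 = m4 OR m5 = false OR false = false
m7 = m3 OR m6 = false OR false = false
m8 = m7 AND m4 AND m2 = false AND false AND false = false
m11 = I3 AND m4 AND m8 = false AND false AND false = false

m3 = false  m7 = false  m11 = false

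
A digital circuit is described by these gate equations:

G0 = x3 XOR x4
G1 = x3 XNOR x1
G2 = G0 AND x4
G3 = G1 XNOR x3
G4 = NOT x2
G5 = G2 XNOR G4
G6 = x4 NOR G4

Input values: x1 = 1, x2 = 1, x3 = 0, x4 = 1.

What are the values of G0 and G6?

G0 = 1, G6 = 0

G0 = x3 XOR x4 = 0 XOR 1 = 1
G4 = NOT x2 = NOT 1 = 0
G6 = x4 NOR G4 = 1 NOR 0 = 0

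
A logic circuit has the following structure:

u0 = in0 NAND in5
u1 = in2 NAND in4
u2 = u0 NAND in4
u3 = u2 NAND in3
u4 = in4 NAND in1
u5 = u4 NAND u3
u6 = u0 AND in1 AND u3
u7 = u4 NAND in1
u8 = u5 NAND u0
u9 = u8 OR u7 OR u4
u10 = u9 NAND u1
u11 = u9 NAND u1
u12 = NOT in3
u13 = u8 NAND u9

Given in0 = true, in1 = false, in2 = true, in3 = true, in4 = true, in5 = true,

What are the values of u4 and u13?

u4 = true  u13 = false

u0 = in0 NAND in5 = true NAND true = false
u2 = u0 NAND in4 = false NAND true = true
u3 = u2 NAND in3 = true NAND true = false
u4 = in4 NAND in1 = true NAND false = true
u5 = u4 NAND u3 = true NAND false = true
u7 = u4 NAND in1 = true NAND false = true
u8 = u5 NAND u0 = true NAND false = true
u9 = u8 OR u7 OR u4 = true OR true OR true = true
u13 = u8 NAND u9 = true NAND true = false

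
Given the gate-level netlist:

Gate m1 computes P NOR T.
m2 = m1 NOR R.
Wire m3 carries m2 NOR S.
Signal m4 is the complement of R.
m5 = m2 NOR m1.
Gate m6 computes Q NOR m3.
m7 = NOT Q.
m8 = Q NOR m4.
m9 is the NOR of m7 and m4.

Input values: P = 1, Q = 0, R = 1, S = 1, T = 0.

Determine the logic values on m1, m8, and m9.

m1 = P NOR T = 1 NOR 0 = 0
m4 = NOT R = NOT 1 = 0
m7 = NOT Q = NOT 0 = 1
m8 = Q NOR m4 = 0 NOR 0 = 1
m9 = m7 NOR m4 = 1 NOR 0 = 0

m1 = 0, m8 = 1, m9 = 0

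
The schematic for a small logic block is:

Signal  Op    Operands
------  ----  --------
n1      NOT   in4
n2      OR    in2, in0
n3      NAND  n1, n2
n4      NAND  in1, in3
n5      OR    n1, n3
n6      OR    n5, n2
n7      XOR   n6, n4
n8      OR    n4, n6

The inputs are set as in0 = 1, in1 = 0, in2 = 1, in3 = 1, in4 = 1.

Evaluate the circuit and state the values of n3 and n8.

n3 = 1  n8 = 1

n1 = NOT in4 = NOT 1 = 0
n2 = in2 OR in0 = 1 OR 1 = 1
n3 = n1 NAND n2 = 0 NAND 1 = 1
n4 = in1 NAND in3 = 0 NAND 1 = 1
n5 = n1 OR n3 = 0 OR 1 = 1
n6 = n5 OR n2 = 1 OR 1 = 1
n8 = n4 OR n6 = 1 OR 1 = 1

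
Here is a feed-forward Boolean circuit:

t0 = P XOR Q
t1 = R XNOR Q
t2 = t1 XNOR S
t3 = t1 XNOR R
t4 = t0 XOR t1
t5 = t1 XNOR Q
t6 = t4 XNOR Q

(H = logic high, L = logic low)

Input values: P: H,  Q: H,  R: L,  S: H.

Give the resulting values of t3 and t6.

t0 = P XOR Q = H XOR H = L
t1 = R XNOR Q = L XNOR H = L
t3 = t1 XNOR R = L XNOR L = H
t4 = t0 XOR t1 = L XOR L = L
t6 = t4 XNOR Q = L XNOR H = L

t3 = H, t6 = L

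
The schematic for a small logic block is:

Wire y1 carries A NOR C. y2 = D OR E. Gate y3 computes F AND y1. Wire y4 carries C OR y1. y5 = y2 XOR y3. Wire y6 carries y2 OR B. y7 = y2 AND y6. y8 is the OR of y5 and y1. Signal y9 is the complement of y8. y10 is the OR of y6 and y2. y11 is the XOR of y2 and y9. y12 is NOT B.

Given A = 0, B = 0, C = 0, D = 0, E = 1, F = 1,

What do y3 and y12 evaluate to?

y3 = 1, y12 = 1

y1 = A NOR C = 0 NOR 0 = 1
y3 = F AND y1 = 1 AND 1 = 1
y12 = NOT B = NOT 0 = 1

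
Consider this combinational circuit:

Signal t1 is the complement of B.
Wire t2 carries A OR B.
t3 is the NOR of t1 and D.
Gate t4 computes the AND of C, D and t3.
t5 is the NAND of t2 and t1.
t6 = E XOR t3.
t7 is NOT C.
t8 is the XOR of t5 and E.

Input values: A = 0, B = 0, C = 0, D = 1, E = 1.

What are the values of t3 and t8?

t1 = NOT B = NOT 0 = 1
t2 = A OR B = 0 OR 0 = 0
t3 = t1 NOR D = 1 NOR 1 = 0
t5 = t2 NAND t1 = 0 NAND 1 = 1
t8 = t5 XOR E = 1 XOR 1 = 0

t3 = 0, t8 = 0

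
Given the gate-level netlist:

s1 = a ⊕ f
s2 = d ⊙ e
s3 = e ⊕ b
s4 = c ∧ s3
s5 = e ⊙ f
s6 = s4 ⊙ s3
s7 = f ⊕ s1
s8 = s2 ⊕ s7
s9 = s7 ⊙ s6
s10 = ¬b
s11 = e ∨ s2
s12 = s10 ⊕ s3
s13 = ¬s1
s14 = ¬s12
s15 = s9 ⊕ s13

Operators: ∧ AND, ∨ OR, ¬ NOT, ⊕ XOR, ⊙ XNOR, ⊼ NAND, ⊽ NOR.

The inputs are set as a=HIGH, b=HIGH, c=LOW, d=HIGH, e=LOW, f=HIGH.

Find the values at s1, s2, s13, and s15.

s1 = a XOR f = HIGH XOR HIGH = LOW
s2 = d XNOR e = HIGH XNOR LOW = LOW
s3 = e XOR b = LOW XOR HIGH = HIGH
s4 = c AND s3 = LOW AND HIGH = LOW
s6 = s4 XNOR s3 = LOW XNOR HIGH = LOW
s7 = f XOR s1 = HIGH XOR LOW = HIGH
s9 = s7 XNOR s6 = HIGH XNOR LOW = LOW
s13 = NOT s1 = NOT LOW = HIGH
s15 = s9 XOR s13 = LOW XOR HIGH = HIGH

s1 = LOW; s2 = LOW; s13 = HIGH; s15 = HIGH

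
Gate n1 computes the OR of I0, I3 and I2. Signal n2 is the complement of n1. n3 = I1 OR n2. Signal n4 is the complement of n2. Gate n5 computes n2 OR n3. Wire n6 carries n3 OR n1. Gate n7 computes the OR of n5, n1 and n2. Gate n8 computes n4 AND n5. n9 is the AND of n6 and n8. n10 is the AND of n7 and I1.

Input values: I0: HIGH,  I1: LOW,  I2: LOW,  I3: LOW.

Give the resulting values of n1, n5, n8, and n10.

n1 = HIGH, n5 = LOW, n8 = LOW, n10 = LOW

n1 = I0 OR I3 OR I2 = HIGH OR LOW OR LOW = HIGH
n2 = NOT n1 = NOT HIGH = LOW
n3 = I1 OR n2 = LOW OR LOW = LOW
n4 = NOT n2 = NOT LOW = HIGH
n5 = n2 OR n3 = LOW OR LOW = LOW
n7 = n5 OR n1 OR n2 = LOW OR HIGH OR LOW = HIGH
n8 = n4 AND n5 = HIGH AND LOW = LOW
n10 = n7 AND I1 = HIGH AND LOW = LOW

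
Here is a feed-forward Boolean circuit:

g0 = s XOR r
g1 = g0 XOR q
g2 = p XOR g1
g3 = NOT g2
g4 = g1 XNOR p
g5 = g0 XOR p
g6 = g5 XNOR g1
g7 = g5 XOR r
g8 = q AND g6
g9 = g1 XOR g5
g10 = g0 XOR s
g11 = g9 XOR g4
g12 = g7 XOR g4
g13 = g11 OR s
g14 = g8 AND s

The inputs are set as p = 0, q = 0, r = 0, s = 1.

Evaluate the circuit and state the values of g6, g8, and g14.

g0 = s XOR r = 1 XOR 0 = 1
g1 = g0 XOR q = 1 XOR 0 = 1
g5 = g0 XOR p = 1 XOR 0 = 1
g6 = g5 XNOR g1 = 1 XNOR 1 = 1
g8 = q AND g6 = 0 AND 1 = 0
g14 = g8 AND s = 0 AND 1 = 0

g6 = 1, g8 = 0, g14 = 0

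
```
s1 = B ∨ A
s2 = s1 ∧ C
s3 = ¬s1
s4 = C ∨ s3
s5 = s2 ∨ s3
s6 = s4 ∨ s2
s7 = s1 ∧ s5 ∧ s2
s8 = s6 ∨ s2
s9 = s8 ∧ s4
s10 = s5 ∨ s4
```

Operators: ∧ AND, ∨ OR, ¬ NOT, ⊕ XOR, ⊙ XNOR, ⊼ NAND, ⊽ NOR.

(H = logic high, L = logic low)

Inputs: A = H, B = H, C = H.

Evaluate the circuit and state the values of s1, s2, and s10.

s1 = B OR A = H OR H = H
s2 = s1 AND C = H AND H = H
s3 = NOT s1 = NOT H = L
s4 = C OR s3 = H OR L = H
s5 = s2 OR s3 = H OR L = H
s10 = s5 OR s4 = H OR H = H

s1 = H, s2 = H, s10 = H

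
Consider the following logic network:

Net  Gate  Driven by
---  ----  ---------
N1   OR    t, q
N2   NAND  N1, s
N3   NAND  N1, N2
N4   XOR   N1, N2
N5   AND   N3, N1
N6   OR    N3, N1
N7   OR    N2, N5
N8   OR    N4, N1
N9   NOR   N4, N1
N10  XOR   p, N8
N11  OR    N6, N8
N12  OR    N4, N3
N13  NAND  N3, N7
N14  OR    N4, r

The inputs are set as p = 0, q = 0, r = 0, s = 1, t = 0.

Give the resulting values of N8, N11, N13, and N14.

N8 = 1, N11 = 1, N13 = 0, N14 = 1

N1 = t OR q = 0 OR 0 = 0
N2 = N1 NAND s = 0 NAND 1 = 1
N3 = N1 NAND N2 = 0 NAND 1 = 1
N4 = N1 XOR N2 = 0 XOR 1 = 1
N5 = N3 AND N1 = 1 AND 0 = 0
N6 = N3 OR N1 = 1 OR 0 = 1
N7 = N2 OR N5 = 1 OR 0 = 1
N8 = N4 OR N1 = 1 OR 0 = 1
N11 = N6 OR N8 = 1 OR 1 = 1
N13 = N3 NAND N7 = 1 NAND 1 = 0
N14 = N4 OR r = 1 OR 0 = 1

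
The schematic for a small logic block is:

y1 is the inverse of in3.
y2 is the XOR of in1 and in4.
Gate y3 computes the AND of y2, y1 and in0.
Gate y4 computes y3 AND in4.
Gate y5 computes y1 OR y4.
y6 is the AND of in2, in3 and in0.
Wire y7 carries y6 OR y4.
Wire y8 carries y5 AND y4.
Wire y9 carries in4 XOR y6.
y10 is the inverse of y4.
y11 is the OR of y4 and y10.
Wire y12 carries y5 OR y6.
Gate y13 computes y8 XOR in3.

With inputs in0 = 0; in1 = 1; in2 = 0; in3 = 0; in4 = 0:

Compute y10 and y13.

y10 = 1, y13 = 0

y1 = NOT in3 = NOT 0 = 1
y2 = in1 XOR in4 = 1 XOR 0 = 1
y3 = y2 AND y1 AND in0 = 1 AND 1 AND 0 = 0
y4 = y3 AND in4 = 0 AND 0 = 0
y5 = y1 OR y4 = 1 OR 0 = 1
y8 = y5 AND y4 = 1 AND 0 = 0
y10 = NOT y4 = NOT 0 = 1
y13 = y8 XOR in3 = 0 XOR 0 = 0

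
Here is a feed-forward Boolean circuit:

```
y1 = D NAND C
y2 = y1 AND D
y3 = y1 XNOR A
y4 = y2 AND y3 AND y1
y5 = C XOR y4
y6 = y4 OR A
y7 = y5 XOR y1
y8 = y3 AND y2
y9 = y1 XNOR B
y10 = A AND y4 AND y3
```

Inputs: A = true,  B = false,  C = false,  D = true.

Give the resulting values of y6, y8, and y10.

y1 = D NAND C = true NAND false = true
y2 = y1 AND D = true AND true = true
y3 = y1 XNOR A = true XNOR true = true
y4 = y2 AND y3 AND y1 = true AND true AND true = true
y6 = y4 OR A = true OR true = true
y8 = y3 AND y2 = true AND true = true
y10 = A AND y4 AND y3 = true AND true AND true = true

y6 = true  y8 = true  y10 = true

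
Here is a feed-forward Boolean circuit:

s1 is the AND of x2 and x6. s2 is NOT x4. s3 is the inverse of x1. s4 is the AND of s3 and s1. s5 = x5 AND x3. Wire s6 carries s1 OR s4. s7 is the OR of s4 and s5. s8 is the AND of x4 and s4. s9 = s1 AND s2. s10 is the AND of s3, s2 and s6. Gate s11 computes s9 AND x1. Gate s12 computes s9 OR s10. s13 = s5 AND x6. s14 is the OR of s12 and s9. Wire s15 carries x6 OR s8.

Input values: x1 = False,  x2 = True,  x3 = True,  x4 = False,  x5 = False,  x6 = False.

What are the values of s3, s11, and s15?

s3 = True, s11 = False, s15 = False

s1 = x2 AND x6 = True AND False = False
s2 = NOT x4 = NOT False = True
s3 = NOT x1 = NOT False = True
s4 = s3 AND s1 = True AND False = False
s8 = x4 AND s4 = False AND False = False
s9 = s1 AND s2 = False AND True = False
s11 = s9 AND x1 = False AND False = False
s15 = x6 OR s8 = False OR False = False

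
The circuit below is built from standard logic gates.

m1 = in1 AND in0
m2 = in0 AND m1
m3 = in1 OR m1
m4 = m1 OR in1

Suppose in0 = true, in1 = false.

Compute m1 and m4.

m1 = false, m4 = false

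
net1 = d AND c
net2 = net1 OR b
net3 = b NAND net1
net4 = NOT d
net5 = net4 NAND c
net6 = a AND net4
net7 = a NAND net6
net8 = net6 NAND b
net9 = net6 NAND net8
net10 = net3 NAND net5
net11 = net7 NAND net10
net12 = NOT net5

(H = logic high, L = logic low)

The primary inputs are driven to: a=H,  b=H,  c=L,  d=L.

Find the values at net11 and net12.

net1 = d AND c = L AND L = L
net3 = b NAND net1 = H NAND L = H
net4 = NOT d = NOT L = H
net5 = net4 NAND c = H NAND L = H
net6 = a AND net4 = H AND H = H
net7 = a NAND net6 = H NAND H = L
net10 = net3 NAND net5 = H NAND H = L
net11 = net7 NAND net10 = L NAND L = H
net12 = NOT net5 = NOT H = L

net11 = H  net12 = L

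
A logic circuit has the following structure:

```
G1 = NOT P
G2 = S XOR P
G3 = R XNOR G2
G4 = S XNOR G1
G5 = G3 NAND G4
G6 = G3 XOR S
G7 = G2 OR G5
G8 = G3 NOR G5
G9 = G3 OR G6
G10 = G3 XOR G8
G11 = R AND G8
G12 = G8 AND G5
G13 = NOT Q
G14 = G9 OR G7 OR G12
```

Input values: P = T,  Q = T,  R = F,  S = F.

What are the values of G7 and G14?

G7 = T, G14 = T

G1 = NOT P = NOT T = F
G2 = S XOR P = F XOR T = T
G3 = R XNOR G2 = F XNOR T = F
G4 = S XNOR G1 = F XNOR F = T
G5 = G3 NAND G4 = F NAND T = T
G6 = G3 XOR S = F XOR F = F
G7 = G2 OR G5 = T OR T = T
G8 = G3 NOR G5 = F NOR T = F
G9 = G3 OR G6 = F OR F = F
G12 = G8 AND G5 = F AND T = F
G14 = G9 OR G7 OR G12 = F OR T OR F = T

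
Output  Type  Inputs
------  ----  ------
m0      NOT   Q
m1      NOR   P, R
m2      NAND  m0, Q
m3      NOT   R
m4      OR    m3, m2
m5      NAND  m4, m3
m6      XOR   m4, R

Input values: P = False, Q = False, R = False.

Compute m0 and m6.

m0 = True; m6 = True

m0 = NOT Q = NOT False = True
m2 = m0 NAND Q = True NAND False = True
m3 = NOT R = NOT False = True
m4 = m3 OR m2 = True OR True = True
m6 = m4 XOR R = True XOR False = True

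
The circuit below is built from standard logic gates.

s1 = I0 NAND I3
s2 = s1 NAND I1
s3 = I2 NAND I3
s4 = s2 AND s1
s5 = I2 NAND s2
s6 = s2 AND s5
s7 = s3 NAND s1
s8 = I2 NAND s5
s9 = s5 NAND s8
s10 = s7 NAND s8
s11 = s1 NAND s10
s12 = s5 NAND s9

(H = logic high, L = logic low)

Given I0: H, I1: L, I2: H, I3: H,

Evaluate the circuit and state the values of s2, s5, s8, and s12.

s1 = I0 NAND I3 = H NAND H = L
s2 = s1 NAND I1 = L NAND L = H
s5 = I2 NAND s2 = H NAND H = L
s8 = I2 NAND s5 = H NAND L = H
s9 = s5 NAND s8 = L NAND H = H
s12 = s5 NAND s9 = L NAND H = H

s2 = H  s5 = L  s8 = H  s12 = H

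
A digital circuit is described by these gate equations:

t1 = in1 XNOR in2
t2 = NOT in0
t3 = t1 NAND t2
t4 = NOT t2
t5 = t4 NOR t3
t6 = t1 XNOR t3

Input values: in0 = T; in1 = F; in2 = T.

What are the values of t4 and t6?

t1 = in1 XNOR in2 = F XNOR T = F
t2 = NOT in0 = NOT T = F
t3 = t1 NAND t2 = F NAND F = T
t4 = NOT t2 = NOT F = T
t6 = t1 XNOR t3 = F XNOR T = F

t4 = T, t6 = F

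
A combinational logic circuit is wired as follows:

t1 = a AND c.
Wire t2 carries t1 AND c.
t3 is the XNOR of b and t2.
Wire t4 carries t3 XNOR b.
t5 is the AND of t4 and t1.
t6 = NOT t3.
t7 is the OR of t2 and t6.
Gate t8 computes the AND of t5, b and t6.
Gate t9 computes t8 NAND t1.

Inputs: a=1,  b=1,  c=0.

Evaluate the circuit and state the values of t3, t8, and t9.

t1 = a AND c = 1 AND 0 = 0
t2 = t1 AND c = 0 AND 0 = 0
t3 = b XNOR t2 = 1 XNOR 0 = 0
t4 = t3 XNOR b = 0 XNOR 1 = 0
t5 = t4 AND t1 = 0 AND 0 = 0
t6 = NOT t3 = NOT 0 = 1
t8 = t5 AND b AND t6 = 0 AND 1 AND 1 = 0
t9 = t8 NAND t1 = 0 NAND 0 = 1

t3 = 0, t8 = 0, t9 = 1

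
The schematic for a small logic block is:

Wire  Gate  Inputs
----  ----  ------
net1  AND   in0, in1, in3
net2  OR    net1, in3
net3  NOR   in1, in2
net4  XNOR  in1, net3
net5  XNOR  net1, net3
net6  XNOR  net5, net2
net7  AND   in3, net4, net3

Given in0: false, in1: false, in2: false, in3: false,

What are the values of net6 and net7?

net6 = true; net7 = false

net1 = in0 AND in1 AND in3 = false AND false AND false = false
net2 = net1 OR in3 = false OR false = false
net3 = in1 NOR in2 = false NOR false = true
net4 = in1 XNOR net3 = false XNOR true = false
net5 = net1 XNOR net3 = false XNOR true = false
net6 = net5 XNOR net2 = false XNOR false = true
net7 = in3 AND net4 AND net3 = false AND false AND true = false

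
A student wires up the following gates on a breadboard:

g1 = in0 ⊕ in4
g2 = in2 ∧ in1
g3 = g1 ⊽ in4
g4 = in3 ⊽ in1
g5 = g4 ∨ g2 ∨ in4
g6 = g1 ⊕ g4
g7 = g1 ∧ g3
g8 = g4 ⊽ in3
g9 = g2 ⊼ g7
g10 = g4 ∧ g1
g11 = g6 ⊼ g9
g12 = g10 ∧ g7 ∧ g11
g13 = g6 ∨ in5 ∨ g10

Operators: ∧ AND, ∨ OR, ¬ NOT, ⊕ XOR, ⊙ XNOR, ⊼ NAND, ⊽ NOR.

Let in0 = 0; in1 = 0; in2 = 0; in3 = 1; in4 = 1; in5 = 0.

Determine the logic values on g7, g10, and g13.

g1 = in0 XOR in4 = 0 XOR 1 = 1
g3 = g1 NOR in4 = 1 NOR 1 = 0
g4 = in3 NOR in1 = 1 NOR 0 = 0
g6 = g1 XOR g4 = 1 XOR 0 = 1
g7 = g1 AND g3 = 1 AND 0 = 0
g10 = g4 AND g1 = 0 AND 1 = 0
g13 = g6 OR in5 OR g10 = 1 OR 0 OR 0 = 1

g7 = 0, g10 = 0, g13 = 1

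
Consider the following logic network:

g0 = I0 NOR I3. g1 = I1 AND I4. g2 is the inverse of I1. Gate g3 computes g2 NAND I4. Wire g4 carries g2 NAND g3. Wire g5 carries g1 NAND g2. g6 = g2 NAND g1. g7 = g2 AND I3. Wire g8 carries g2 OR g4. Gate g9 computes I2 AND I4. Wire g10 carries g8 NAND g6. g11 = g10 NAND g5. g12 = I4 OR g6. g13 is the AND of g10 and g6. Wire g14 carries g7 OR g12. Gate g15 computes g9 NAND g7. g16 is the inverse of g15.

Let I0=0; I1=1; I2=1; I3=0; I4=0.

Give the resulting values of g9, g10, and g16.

g9 = 0; g10 = 0; g16 = 0

g1 = I1 AND I4 = 1 AND 0 = 0
g2 = NOT I1 = NOT 1 = 0
g3 = g2 NAND I4 = 0 NAND 0 = 1
g4 = g2 NAND g3 = 0 NAND 1 = 1
g6 = g2 NAND g1 = 0 NAND 0 = 1
g7 = g2 AND I3 = 0 AND 0 = 0
g8 = g2 OR g4 = 0 OR 1 = 1
g9 = I2 AND I4 = 1 AND 0 = 0
g10 = g8 NAND g6 = 1 NAND 1 = 0
g15 = g9 NAND g7 = 0 NAND 0 = 1
g16 = NOT g15 = NOT 1 = 0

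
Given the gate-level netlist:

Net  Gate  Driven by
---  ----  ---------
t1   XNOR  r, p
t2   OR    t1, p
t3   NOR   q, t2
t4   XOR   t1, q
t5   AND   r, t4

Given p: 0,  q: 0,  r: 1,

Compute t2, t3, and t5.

t1 = r XNOR p = 1 XNOR 0 = 0
t2 = t1 OR p = 0 OR 0 = 0
t3 = q NOR t2 = 0 NOR 0 = 1
t4 = t1 XOR q = 0 XOR 0 = 0
t5 = r AND t4 = 1 AND 0 = 0

t2 = 0; t3 = 1; t5 = 0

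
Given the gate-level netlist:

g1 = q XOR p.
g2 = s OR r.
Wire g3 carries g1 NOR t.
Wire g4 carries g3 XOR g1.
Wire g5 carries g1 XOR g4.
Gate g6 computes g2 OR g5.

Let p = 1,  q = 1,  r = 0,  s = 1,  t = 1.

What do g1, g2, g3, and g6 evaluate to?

g1 = q XOR p = 1 XOR 1 = 0
g2 = s OR r = 1 OR 0 = 1
g3 = g1 NOR t = 0 NOR 1 = 0
g4 = g3 XOR g1 = 0 XOR 0 = 0
g5 = g1 XOR g4 = 0 XOR 0 = 0
g6 = g2 OR g5 = 1 OR 0 = 1

g1 = 0, g2 = 1, g3 = 0, g6 = 1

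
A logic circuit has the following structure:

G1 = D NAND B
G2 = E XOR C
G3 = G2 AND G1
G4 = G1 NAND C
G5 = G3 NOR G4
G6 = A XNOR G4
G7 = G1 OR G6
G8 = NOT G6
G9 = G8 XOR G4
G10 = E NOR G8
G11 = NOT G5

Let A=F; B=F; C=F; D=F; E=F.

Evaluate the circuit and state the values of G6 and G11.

G1 = D NAND B = F NAND F = T
G2 = E XOR C = F XOR F = F
G3 = G2 AND G1 = F AND T = F
G4 = G1 NAND C = T NAND F = T
G5 = G3 NOR G4 = F NOR T = F
G6 = A XNOR G4 = F XNOR T = F
G11 = NOT G5 = NOT F = T

G6 = F  G11 = T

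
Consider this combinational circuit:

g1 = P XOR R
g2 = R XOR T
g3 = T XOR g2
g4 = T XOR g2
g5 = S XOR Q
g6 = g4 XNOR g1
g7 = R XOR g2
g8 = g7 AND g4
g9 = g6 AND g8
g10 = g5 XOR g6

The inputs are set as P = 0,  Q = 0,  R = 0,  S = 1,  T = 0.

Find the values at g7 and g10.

g7 = 0  g10 = 0

g1 = P XOR R = 0 XOR 0 = 0
g2 = R XOR T = 0 XOR 0 = 0
g4 = T XOR g2 = 0 XOR 0 = 0
g5 = S XOR Q = 1 XOR 0 = 1
g6 = g4 XNOR g1 = 0 XNOR 0 = 1
g7 = R XOR g2 = 0 XOR 0 = 0
g10 = g5 XOR g6 = 1 XOR 1 = 0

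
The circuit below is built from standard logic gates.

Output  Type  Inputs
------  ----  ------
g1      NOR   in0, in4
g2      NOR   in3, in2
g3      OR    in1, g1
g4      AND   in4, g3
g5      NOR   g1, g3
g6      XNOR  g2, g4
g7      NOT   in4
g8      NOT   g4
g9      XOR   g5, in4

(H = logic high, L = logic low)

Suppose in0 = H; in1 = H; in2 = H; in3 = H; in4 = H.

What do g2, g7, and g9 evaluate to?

g1 = in0 NOR in4 = H NOR H = L
g2 = in3 NOR in2 = H NOR H = L
g3 = in1 OR g1 = H OR L = H
g5 = g1 NOR g3 = L NOR H = L
g7 = NOT in4 = NOT H = L
g9 = g5 XOR in4 = L XOR H = H

g2 = L, g7 = L, g9 = H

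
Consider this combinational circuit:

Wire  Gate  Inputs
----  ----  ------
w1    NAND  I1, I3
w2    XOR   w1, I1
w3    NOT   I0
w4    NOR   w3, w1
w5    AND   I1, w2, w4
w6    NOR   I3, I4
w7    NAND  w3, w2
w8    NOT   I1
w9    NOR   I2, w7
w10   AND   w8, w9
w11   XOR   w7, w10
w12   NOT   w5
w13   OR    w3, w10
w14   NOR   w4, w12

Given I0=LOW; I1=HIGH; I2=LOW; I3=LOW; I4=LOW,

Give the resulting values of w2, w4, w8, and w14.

w2 = LOW; w4 = LOW; w8 = LOW; w14 = LOW

w1 = I1 NAND I3 = HIGH NAND LOW = HIGH
w2 = w1 XOR I1 = HIGH XOR HIGH = LOW
w3 = NOT I0 = NOT LOW = HIGH
w4 = w3 NOR w1 = HIGH NOR HIGH = LOW
w5 = I1 AND w2 AND w4 = HIGH AND LOW AND LOW = LOW
w8 = NOT I1 = NOT HIGH = LOW
w12 = NOT w5 = NOT LOW = HIGH
w14 = w4 NOR w12 = LOW NOR HIGH = LOW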